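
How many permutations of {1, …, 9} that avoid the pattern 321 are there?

4862

For any fixed pattern of length 3, the pattern-avoiding permutations of [9] number C_9.
C_9 = 4862.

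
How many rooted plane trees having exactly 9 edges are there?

A rooted plane tree with 9 edges has 10 nodes, and the count is C_9.
C_9 = C(18,9)/10 = 48620/10 = 4862.

4862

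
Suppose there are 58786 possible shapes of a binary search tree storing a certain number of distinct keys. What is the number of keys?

Binary search tree shapes on n keys are counted by C_n. Since C_11 = 58786, the index is 11.

11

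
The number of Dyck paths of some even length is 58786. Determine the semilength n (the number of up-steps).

11

Dyck paths of semilength n are counted by C_n. Since C_11 = 58786, the index is 11.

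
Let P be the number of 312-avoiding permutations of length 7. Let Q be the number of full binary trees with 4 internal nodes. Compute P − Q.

415

For any fixed pattern of length 3, the pattern-avoiding permutations of [7] number C_7. So P = C_7 = 429.
Full binary trees with n internal nodes are counted by C_n; here n = 4. So Q = C_4 = 14.
P − Q = 429 − 14 = 415.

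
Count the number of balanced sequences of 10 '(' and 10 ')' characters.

16796

Balanced strings of n pairs of brackets are counted by C_n; here n = 10.
C_10 = C_9 · 2(2·9+1)/(9+2) = 4862 · 38/11 = 16796.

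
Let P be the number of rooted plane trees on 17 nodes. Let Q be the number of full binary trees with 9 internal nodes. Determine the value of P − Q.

35352808

Rooted ordered (plane) trees on m nodes have m−1 edges and are counted by C_{m−1}; m = 17 gives C_16. So P = C_16 = 35357670.
The number of full binary trees on 9 internal nodes is the Catalan number C_9. So Q = C_9 = 4862.
P − Q = 35357670 − 4862 = 35352808.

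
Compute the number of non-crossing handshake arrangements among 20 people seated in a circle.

16796

Non-crossing handshake pairings of 2n people are counted by C_n; 20 people gives n = 10.
C_10 = C_9 · 2(2·9+1)/(9+2) = 4862 · 38/11 = 16796.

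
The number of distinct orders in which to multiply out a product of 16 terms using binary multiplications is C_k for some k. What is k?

15

Ways to associate a product of 16 factors correspond to binary trees on 16 leaves, so the count is C_15.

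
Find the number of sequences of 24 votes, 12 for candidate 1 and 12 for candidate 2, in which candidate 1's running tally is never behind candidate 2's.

208012

Ballot sequences with n votes each where one side never trails are Dyck words, counted by C_n; here n = 12.
C_12 = C_11 · 2(2·11+1)/(11+2) = 58786 · 46/13 = 208012.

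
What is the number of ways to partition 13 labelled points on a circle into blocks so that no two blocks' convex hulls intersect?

Non-crossing partitions of an n-element set are counted by C_n; here n = 13.
C_13 = C(26,13)/14 = 10400600/14 = 742900.

742900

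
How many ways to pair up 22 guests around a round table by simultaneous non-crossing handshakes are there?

With 22 = 2·11 people, non-crossing handshake pairings are non-crossing perfect matchings on a circle, counted by C_11.
C_11 = C_10 · 2(2·10+1)/(10+2) = 16796 · 42/12 = 58786.

58786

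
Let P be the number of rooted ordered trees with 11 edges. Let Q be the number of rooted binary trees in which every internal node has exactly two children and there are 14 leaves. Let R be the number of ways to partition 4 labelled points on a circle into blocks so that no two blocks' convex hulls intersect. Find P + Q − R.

A rooted plane tree with 11 edges has 12 nodes, and the count is C_11. So P = C_11 = 58786.
Full binary trees with 14 leaves have 14−1 = 13 internal nodes, so there are C_13 of them. So Q = C_13 = 742900.
The non-crossing partitions of [4] form a lattice of size C_4. So R = C_4 = 14.
P + Q − R = 58786 + 742900 − 14 = 801672.

801672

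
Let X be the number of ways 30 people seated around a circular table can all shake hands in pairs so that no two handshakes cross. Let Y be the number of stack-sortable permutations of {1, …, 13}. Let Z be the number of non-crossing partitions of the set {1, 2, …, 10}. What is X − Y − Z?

8935149

Non-crossing handshake pairings of 2n people are counted by C_n; 30 people gives n = 15. So X = C_15 = 9694845.
By Knuth's characterisation, the stack-sortable permutations of length 13 are the 231-avoiders, numbering C_13. So Y = C_13 = 742900.
Non-crossing partitions of an n-element set are counted by C_n; here n = 10. So Z = C_10 = 16796.
X − Y − Z = 9694845 − 742900 − 16796 = 8935149.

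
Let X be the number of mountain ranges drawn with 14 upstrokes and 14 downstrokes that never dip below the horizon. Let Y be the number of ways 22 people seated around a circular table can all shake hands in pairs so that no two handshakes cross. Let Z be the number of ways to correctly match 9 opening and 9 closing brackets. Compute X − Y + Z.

Dyck paths of semilength n (length 2n) are counted by C_n; here n = 14. So X = C_14 = 2674440.
With 22 = 2·11 people, non-crossing handshake pairings are non-crossing perfect matchings on a circle, counted by C_11. So Y = C_11 = 58786.
Balanced strings of n pairs of brackets are counted by C_n; here n = 9. So Z = C_9 = 4862.
X − Y + Z = 2674440 − 58786 + 4862 = 2620516.

2620516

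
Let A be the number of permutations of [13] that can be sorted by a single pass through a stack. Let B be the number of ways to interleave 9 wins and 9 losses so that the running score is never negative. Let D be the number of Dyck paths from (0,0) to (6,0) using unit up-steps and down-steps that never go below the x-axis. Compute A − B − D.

738033

By Knuth's characterisation, the stack-sortable permutations of length 13 are the 231-avoiders, numbering C_13. So A = C_13 = 742900.
Reading a vote for the leader as '(' and for the other as ')' turns such a sequence into a balanced string of 9 pairs, so the count is C_9. So B = C_9 = 4862.
Dyck paths of semilength n (length 2n) are counted by C_n; here n = 3. So D = C_3 = 5.
A − B − D = 742900 − 4862 − 5 = 738033.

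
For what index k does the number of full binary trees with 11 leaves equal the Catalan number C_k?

A full binary tree with L leaves has L−1 internal nodes and is counted by C_{L−1}; L = 11 gives C_10.

10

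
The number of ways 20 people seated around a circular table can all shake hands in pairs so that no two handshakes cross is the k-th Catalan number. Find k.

With 20 = 2·10 people, non-crossing handshake pairings are non-crossing perfect matchings on a circle, counted by C_10.

10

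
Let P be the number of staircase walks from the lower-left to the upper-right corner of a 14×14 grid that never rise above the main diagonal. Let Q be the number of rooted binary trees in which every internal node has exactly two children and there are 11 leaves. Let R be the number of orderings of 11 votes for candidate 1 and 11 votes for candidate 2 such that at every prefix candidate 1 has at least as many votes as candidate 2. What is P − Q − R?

2598858

Monotone paths in an n×n grid that stay weakly below the diagonal are counted by C_n; here n = 14. So P = C_14 = 2674440.
A full binary tree with L leaves has L−1 internal nodes and is counted by C_{L−1}; L = 11 gives C_10. So Q = C_10 = 16796.
Ballot sequences with n votes each where one side never trails are Dyck words, counted by C_n; here n = 11. So R = C_11 = 58786.
P − Q − R = 2674440 − 16796 − 58786 = 2598858.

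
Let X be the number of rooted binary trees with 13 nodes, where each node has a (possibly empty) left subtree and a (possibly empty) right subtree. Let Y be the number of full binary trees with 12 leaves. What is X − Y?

Binary trees (left/right distinguished) on n nodes are counted by C_n; here n = 13. So X = C_13 = 742900.
Full binary trees with 12 leaves have 12−1 = 11 internal nodes, so there are C_11 of them. So Y = C_11 = 58786.
X − Y = 742900 − 58786 = 684114.

684114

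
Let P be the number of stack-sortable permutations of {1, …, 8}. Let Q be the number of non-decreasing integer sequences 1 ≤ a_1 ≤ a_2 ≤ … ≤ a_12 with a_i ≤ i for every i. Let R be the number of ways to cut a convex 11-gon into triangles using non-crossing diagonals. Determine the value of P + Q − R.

204580

By Knuth's characterisation, the stack-sortable permutations of length 8 are the 231-avoiders, numbering C_8. So P = C_8 = 1430.
Weakly increasing sequences with a_i ≤ i biject with Dyck paths of semilength 12, so there are C_12. So Q = C_12 = 208012.
The number of triangulations of an 11-gon is the Catalan number C_9 (index = sides − 2). So R = C_9 = 4862.
P + Q − R = 1430 + 208012 − 4862 = 204580.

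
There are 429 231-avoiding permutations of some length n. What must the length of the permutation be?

Permutations of [n] avoiding a fixed length-3 pattern are counted by C_n, and C_7 = 429.

7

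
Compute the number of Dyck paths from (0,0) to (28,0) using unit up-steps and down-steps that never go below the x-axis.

Dyck paths of semilength n (length 2n) are counted by C_n; here n = 14.
C_14 = C(28,14)/15 = 40116600/15 = 2674440.

2674440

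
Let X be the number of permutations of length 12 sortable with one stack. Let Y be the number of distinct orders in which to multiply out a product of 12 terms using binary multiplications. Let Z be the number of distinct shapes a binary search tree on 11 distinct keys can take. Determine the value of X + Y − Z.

By Knuth's characterisation, the stack-sortable permutations of length 12 are the 231-avoiders, numbering C_12. So X = C_12 = 208012.
Parenthesizations of m factors correspond to full binary trees with m leaves, counted by C_{m−1}; m = 12 gives C_11. So Y = C_11 = 58786.
Binary trees (left/right distinguished) on n nodes are counted by C_n; here n = 11. So Z = C_11 = 58786.
X + Y − Z = 208012 + 58786 − 58786 = 208012.

208012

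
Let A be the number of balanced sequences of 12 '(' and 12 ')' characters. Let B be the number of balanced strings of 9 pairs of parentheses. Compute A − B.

A balanced arrangement of 12 bracket pairs is a Dyck word of semilength 12, so the count is C_12. So A = C_12 = 208012.
A balanced arrangement of 9 bracket pairs is a Dyck word of semilength 9, so the count is C_9. So B = C_9 = 4862.
A − B = 208012 − 4862 = 203150.

203150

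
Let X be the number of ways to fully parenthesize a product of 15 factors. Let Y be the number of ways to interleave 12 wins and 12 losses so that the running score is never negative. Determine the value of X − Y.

Bracketing 15 factors into binary products is counted by C_{15−1} = C_14. So X = C_14 = 2674440.
Reading a vote for the leader as '(' and for the other as ')' turns such a sequence into a balanced string of 12 pairs, so the count is C_12. So Y = C_12 = 208012.
X − Y = 2674440 − 208012 = 2466428.

2466428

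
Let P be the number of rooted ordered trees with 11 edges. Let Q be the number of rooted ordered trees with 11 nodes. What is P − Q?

41990

Rooted ordered trees with n edges are counted by C_n; here n = 11. So P = C_11 = 58786.
A rooted plane tree on 11 nodes has 10 edges, and such trees are counted by C_10. So Q = C_10 = 16796.
P − Q = 58786 − 16796 = 41990.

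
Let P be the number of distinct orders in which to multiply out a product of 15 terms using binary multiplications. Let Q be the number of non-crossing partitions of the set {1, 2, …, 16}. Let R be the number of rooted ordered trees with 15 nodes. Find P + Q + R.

40706550

Bracketing 15 factors into binary products is counted by C_{15−1} = C_14. So P = C_14 = 2674440.
The non-crossing partitions of [16] form a lattice of size C_16. So Q = C_16 = 35357670.
Rooted ordered (plane) trees on m nodes have m−1 edges and are counted by C_{m−1}; m = 15 gives C_14. So R = C_14 = 2674440.
P + Q + R = 2674440 + 35357670 + 2674440 = 40706550.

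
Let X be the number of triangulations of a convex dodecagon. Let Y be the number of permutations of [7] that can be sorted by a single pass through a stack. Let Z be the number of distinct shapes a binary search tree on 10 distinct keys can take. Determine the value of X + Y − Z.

The number of triangulations of a 12-gon is the Catalan number C_10 (index = sides − 2). So X = C_10 = 16796.
Stack-sortable permutations are exactly the 231-avoiding ones, counted by C_n; here n = 7. So Y = C_7 = 429.
There are C_n binary search tree shapes on n keys; with n = 10 that is C_10. So Z = C_10 = 16796.
X + Y − Z = 16796 + 429 − 16796 = 429.

429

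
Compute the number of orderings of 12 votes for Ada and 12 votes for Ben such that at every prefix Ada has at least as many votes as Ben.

208012

Ballot sequences with n votes each where one side never trails are Dyck words, counted by C_n; here n = 12.
C_12 = C(24,12)/13 = 2704156/13 = 208012.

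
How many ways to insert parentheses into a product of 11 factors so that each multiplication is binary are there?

Bracketing 11 factors into binary products is counted by C_{11−1} = C_10.
C_10 = C_9 · 2(2·9+1)/(9+2) = 4862 · 38/11 = 16796.

16796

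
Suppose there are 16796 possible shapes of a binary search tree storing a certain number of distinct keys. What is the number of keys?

Binary search tree shapes on n keys are counted by C_n. Since C_10 = 16796, the index is 10.

10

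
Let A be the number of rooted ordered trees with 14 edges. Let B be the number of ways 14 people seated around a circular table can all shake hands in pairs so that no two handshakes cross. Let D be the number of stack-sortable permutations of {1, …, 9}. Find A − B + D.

2678873

A rooted plane tree with 14 edges has 15 nodes, and the count is C_14. So A = C_14 = 2674440.
Non-crossing handshake pairings of 2n people are counted by C_n; 14 people gives n = 7. So B = C_7 = 429.
Stack-sortable permutations are exactly the 231-avoiding ones, counted by C_n; here n = 9. So D = C_9 = 4862.
A − B + D = 2674440 − 429 + 4862 = 2678873.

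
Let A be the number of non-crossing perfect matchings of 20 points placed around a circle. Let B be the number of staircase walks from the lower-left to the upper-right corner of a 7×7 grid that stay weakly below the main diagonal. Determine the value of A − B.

Non-crossing perfect matchings of 2n points on a circle are counted by C_n; with 20 points, n = 10. So A = C_10 = 16796.
Sub-diagonal monotone paths from (0,0) to (7,7) biject with Dyck paths of semilength 7, giving C_7. So B = C_7 = 429.
A − B = 16796 − 429 = 16367.

16367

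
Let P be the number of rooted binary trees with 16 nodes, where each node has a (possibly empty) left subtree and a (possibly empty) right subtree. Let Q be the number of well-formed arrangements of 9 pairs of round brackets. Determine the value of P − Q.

35352808

Rooted binary trees with 16 nodes (each child slot possibly empty) number C_16. So P = C_16 = 35357670.
Balanced strings of n pairs of brackets are counted by C_n; here n = 9. So Q = C_9 = 4862.
P − Q = 35357670 − 4862 = 35352808.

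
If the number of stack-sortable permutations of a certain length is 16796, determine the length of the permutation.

10

Stack-sortable permutations of [n] are counted by C_n. Since C_10 = 16796, the index is 10.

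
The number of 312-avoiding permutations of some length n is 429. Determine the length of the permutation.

Permutations of [n] avoiding a fixed length-3 pattern are counted by C_n. The Catalan number equal to 429 is C_7.

7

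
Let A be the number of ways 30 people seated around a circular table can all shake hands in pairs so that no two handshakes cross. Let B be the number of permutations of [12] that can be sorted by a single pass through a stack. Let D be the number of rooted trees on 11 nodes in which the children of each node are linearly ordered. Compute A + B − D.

Non-crossing handshake pairings of 2n people are counted by C_n; 30 people gives n = 15. So A = C_15 = 9694845.
By Knuth's characterisation, the stack-sortable permutations of length 12 are the 231-avoiders, numbering C_12. So B = C_12 = 208012.
Rooted ordered (plane) trees on m nodes have m−1 edges and are counted by C_{m−1}; m = 11 gives C_10. So D = C_10 = 16796.
A + B − D = 9694845 + 208012 − 16796 = 9886061.

9886061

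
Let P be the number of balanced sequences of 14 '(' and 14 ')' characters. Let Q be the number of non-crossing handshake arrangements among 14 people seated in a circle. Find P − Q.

With 14 pairs the number of balanced bracket strings is the Catalan number C_14. So P = C_14 = 2674440.
Non-crossing handshake pairings of 2n people are counted by C_n; 14 people gives n = 7. So Q = C_7 = 429.
P − Q = 2674440 − 429 = 2674011.

2674011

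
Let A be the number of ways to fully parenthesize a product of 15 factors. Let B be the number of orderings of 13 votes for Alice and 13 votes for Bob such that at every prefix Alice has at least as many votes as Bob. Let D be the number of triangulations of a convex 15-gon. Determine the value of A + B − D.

2674440

Ways to associate a product of 15 factors correspond to binary trees on 15 leaves, so the count is C_14. So A = C_14 = 2674440.
Reading a vote for the leader as '(' and for the other as ')' turns such a sequence into a balanced string of 13 pairs, so the count is C_13. So B = C_13 = 742900.
The number of triangulations of a 15-gon is the Catalan number C_13 (index = sides − 2). So D = C_13 = 742900.
A + B − D = 2674440 + 742900 − 742900 = 2674440.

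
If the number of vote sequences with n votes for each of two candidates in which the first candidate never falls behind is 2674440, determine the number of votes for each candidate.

Such ballot sequences with n votes each are counted by C_n; 2674440 = C_14.

14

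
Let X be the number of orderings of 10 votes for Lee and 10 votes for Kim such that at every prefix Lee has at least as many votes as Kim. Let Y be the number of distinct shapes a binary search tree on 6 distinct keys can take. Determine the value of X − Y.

Ballot sequences with n votes each where one side never trails are Dyck words, counted by C_n; here n = 10. So X = C_10 = 16796.
Binary trees (left/right distinguished) on n nodes are counted by C_n; here n = 6. So Y = C_6 = 132.
X − Y = 16796 − 132 = 16664.

16664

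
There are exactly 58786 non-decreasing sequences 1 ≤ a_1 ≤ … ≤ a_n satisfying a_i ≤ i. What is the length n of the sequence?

11

Such sub-staircase sequences of length n are counted by C_n, and C_11 = 58786.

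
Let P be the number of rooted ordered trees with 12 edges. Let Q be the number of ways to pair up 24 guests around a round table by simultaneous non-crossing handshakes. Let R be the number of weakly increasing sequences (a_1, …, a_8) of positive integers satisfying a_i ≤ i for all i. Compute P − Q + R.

1430

A rooted plane tree with 12 edges has 13 nodes, and the count is C_12. So P = C_12 = 208012.
With 24 = 2·12 people, non-crossing handshake pairings are non-crossing perfect matchings on a circle, counted by C_12. So Q = C_12 = 208012.
Weakly increasing sequences with a_i ≤ i biject with Dyck paths of semilength 8, so there are C_8. So R = C_8 = 1430.
P − Q + R = 208012 − 208012 + 1430 = 1430.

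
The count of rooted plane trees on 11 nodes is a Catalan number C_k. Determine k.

Rooted ordered (plane) trees on m nodes have m−1 edges and are counted by C_{m−1}; m = 11 gives C_10.

10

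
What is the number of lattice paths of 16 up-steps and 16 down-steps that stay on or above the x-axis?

A Dyck path with 16 up-steps and 16 down-steps has semilength 16, so there are C_16 of them.
C_16 = C(32,16)/17 = 601080390/17 = 35357670.

35357670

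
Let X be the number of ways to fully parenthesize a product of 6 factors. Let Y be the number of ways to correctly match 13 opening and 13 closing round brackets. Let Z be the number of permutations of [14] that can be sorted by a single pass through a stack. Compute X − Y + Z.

Ways to associate a product of 6 factors correspond to binary trees on 6 leaves, so the count is C_5. So X = C_5 = 42.
With 13 pairs the number of balanced bracket strings is the Catalan number C_13. So Y = C_13 = 742900.
By Knuth's characterisation, the stack-sortable permutations of length 14 are the 231-avoiders, numbering C_14. So Z = C_14 = 2674440.
X − Y + Z = 42 − 742900 + 2674440 = 1931582.

1931582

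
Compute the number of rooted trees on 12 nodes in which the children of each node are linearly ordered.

58786

A rooted plane tree on 12 nodes has 11 edges, and such trees are counted by C_11.
C_11 = 58786.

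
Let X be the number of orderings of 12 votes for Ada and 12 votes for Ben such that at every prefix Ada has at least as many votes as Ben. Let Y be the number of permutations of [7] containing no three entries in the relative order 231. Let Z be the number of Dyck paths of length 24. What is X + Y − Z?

429

Reading a vote for the leader as '(' and for the other as ')' turns such a sequence into a balanced string of 12 pairs, so the count is C_12. So X = C_12 = 208012.
For any fixed pattern of length 3, the pattern-avoiding permutations of [7] number C_7. So Y = C_7 = 429.
Dyck paths of semilength n (length 2n) are counted by C_n; here n = 12. So Z = C_12 = 208012.
X + Y − Z = 208012 + 429 − 208012 = 429.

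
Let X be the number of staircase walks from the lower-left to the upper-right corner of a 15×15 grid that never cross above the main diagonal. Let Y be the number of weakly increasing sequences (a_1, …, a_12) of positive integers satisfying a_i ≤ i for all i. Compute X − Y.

9486833

Sub-diagonal monotone paths from (0,0) to (15,15) biject with Dyck paths of semilength 15, giving C_15. So X = C_15 = 9694845.
Weakly increasing sequences with a_i ≤ i biject with Dyck paths of semilength 12, so there are C_12. So Y = C_12 = 208012.
X − Y = 9694845 − 208012 = 9486833.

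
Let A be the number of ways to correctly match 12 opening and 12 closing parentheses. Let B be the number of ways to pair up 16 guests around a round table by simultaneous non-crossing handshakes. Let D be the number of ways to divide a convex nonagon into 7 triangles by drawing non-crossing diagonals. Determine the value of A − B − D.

206153

A balanced arrangement of 12 bracket pairs is a Dyck word of semilength 12, so the count is C_12. So A = C_12 = 208012.
With 16 = 2·8 people, non-crossing handshake pairings are non-crossing perfect matchings on a circle, counted by C_8. So B = C_8 = 1430.
Triangulations of a convex m-gon are counted by C_{m−2}; with m = 9 this is C_7. So D = C_7 = 429.
A − B − D = 208012 − 1430 − 429 = 206153.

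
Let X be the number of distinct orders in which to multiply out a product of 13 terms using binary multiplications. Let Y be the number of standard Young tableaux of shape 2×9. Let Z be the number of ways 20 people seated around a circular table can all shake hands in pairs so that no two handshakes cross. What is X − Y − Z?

186354

Ways to associate a product of 13 factors correspond to binary trees on 13 leaves, so the count is C_12. So X = C_12 = 208012.
By the hook-length formula (or a Dyck-path bijection), SYT of shape 2×9 number C_9. So Y = C_9 = 4862.
With 20 = 2·10 people, non-crossing handshake pairings are non-crossing perfect matchings on a circle, counted by C_10. So Z = C_10 = 16796.
X − Y − Z = 208012 − 4862 − 16796 = 186354.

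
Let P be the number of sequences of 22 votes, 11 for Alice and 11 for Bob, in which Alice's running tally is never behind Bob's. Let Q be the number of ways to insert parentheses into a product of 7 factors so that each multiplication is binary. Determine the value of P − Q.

Ballot sequences with n votes each where one side never trails are Dyck words, counted by C_n; here n = 11. So P = C_11 = 58786.
Ways to associate a product of 7 factors correspond to binary trees on 7 leaves, so the count is C_6. So Q = C_6 = 132.
P − Q = 58786 − 132 = 58654.

58654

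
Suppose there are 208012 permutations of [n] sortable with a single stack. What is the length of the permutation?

12

Stack-sortable permutations of [n] are counted by C_n. Since C_12 = 208012, the index is 12.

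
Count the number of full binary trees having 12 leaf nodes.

58786

A full binary tree with L leaves has L−1 internal nodes and is counted by C_{L−1}; L = 12 gives C_11.
C_11 = C(22,11)/12 = 705432/12 = 58786.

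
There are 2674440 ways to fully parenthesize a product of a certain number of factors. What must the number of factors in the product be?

15

Parenthesizations of m factors are counted by C_{m−1}. Since C_14 = 2674440, the index is 14.
So the index is 14, and the number of factors is 14 + 1 = 15.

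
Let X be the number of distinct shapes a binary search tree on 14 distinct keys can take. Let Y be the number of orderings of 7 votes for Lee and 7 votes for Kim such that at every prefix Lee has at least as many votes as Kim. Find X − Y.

Rooted binary trees with 14 nodes (each child slot possibly empty) number C_14. So X = C_14 = 2674440.
Ballot sequences with n votes each where one side never trails are Dyck words, counted by C_n; here n = 7. So Y = C_7 = 429.
X − Y = 2674440 − 429 = 2674011.

2674011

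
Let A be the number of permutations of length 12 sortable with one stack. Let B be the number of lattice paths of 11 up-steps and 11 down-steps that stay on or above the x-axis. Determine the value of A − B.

Stack-sortable permutations are exactly the 231-avoiding ones, counted by C_n; here n = 12. So A = C_12 = 208012.
Dyck paths of semilength n (length 2n) are counted by C_n; here n = 11. So B = C_11 = 58786.
A − B = 208012 − 58786 = 149226.

149226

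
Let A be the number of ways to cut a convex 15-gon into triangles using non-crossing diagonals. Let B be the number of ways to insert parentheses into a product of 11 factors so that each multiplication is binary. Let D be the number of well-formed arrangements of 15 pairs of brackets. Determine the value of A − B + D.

10420949

Triangulations of a convex m-gon are counted by C_{m−2}; with m = 15 this is C_13. So A = C_13 = 742900.
Bracketing 11 factors into binary products is counted by C_{11−1} = C_10. So B = C_10 = 16796.
Balanced strings of n pairs of brackets are counted by C_n; here n = 15. So D = C_15 = 9694845.
A − B + D = 742900 − 16796 + 9694845 = 10420949.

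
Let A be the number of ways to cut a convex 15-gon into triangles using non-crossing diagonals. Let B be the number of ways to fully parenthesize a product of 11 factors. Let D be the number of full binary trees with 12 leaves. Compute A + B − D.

The number of triangulations of a 15-gon is the Catalan number C_13 (index = sides − 2). So A = C_13 = 742900.
Parenthesizations of m factors correspond to full binary trees with m leaves, counted by C_{m−1}; m = 11 gives C_10. So B = C_10 = 16796.
A full binary tree with L leaves has L−1 internal nodes and is counted by C_{L−1}; L = 12 gives C_11. So D = C_11 = 58786.
A + B − D = 742900 + 16796 − 58786 = 700910.

700910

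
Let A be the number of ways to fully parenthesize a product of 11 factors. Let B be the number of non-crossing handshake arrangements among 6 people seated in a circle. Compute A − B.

Parenthesizations of m factors correspond to full binary trees with m leaves, counted by C_{m−1}; m = 11 gives C_10. So A = C_10 = 16796.
With 6 = 2·3 people, non-crossing handshake pairings are non-crossing perfect matchings on a circle, counted by C_3. So B = C_3 = 5.
A − B = 16796 − 5 = 16791.

16791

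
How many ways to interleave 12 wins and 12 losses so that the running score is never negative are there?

Ballot sequences with n votes each where one side never trails are Dyck words, counted by C_n; here n = 12.
C_12 = C(24,12)/13 = 2704156/13 = 208012.

208012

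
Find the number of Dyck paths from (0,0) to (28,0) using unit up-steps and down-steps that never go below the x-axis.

A Dyck path with 14 up-steps and 14 down-steps has semilength 14, so there are C_14 of them.
C_14 = C(28,14)/15 = 40116600/15 = 2674440.

2674440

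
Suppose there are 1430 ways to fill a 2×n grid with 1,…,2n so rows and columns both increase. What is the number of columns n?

Standard Young tableaux of shape 2×n are counted by C_n. The Catalan number equal to 1430 is C_8.

8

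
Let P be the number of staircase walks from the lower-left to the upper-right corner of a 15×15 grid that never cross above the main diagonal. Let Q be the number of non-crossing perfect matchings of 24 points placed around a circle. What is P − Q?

9486833

Monotone paths in an n×n grid that stay weakly below the diagonal are counted by C_n; here n = 15. So P = C_15 = 9694845.
Non-crossing perfect matchings of 2n points on a circle are counted by C_n; with 24 points, n = 12. So Q = C_12 = 208012.
P − Q = 9694845 − 208012 = 9486833.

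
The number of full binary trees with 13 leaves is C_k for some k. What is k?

A full binary tree with L leaves has L−1 internal nodes and is counted by C_{L−1}; L = 13 gives C_12.

12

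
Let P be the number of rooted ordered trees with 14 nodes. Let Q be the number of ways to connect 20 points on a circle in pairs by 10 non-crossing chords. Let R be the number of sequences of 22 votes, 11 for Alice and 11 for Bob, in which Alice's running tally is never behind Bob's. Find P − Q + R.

Rooted ordered (plane) trees on m nodes have m−1 edges and are counted by C_{m−1}; m = 14 gives C_13. So P = C_13 = 742900.
Pairing 20 circle points by 10 non-crossing chords gives C_10 matchings. So Q = C_10 = 16796.
Reading a vote for the leader as '(' and for the other as ')' turns such a sequence into a balanced string of 11 pairs, so the count is C_11. So R = C_11 = 58786.
P − Q + R = 742900 − 16796 + 58786 = 784890.

784890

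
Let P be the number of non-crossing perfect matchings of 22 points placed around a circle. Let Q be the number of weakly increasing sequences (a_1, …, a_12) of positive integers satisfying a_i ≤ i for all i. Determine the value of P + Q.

266798

Pairing 22 circle points by 11 non-crossing chords gives C_11 matchings. So P = C_11 = 58786.
Weakly increasing sequences with a_i ≤ i biject with Dyck paths of semilength 12, so there are C_12. So Q = C_12 = 208012.
P + Q = 58786 + 208012 = 266798.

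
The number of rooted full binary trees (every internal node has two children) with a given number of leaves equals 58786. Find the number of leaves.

12

Full binary trees with L leaves are counted by C_{L−1}; 58786 = C_11.
So the index is 11, and the number of leaves is 11 + 1 = 12.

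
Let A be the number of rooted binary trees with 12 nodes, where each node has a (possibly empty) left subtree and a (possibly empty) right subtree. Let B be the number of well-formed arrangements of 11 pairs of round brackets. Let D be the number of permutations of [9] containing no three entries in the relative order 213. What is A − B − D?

144364

There are C_n binary search tree shapes on n keys; with n = 12 that is C_12. So A = C_12 = 208012.
With 11 pairs the number of balanced bracket strings is the Catalan number C_11. So B = C_11 = 58786.
Permutations of [n] avoiding any single length-3 pattern are counted by C_n; here n = 9. So D = C_9 = 4862.
A − B − D = 208012 − 58786 − 4862 = 144364.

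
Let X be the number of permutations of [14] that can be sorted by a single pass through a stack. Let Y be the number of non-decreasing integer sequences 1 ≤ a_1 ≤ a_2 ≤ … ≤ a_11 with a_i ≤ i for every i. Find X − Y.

2615654

By Knuth's characterisation, the stack-sortable permutations of length 14 are the 231-avoiders, numbering C_14. So X = C_14 = 2674440.
Such sub-staircase sequences of length n are counted by C_n; here n = 11. So Y = C_11 = 58786.
X − Y = 2674440 − 58786 = 2615654.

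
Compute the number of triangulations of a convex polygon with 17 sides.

A convex 17-gon is triangulated into 15 triangles, and the number of such triangulations is the Catalan number C_{17−2} = C_15.
C_15 = C_14 · 2(2·14+1)/(14+2) = 2674440 · 58/16 = 9694845.

9694845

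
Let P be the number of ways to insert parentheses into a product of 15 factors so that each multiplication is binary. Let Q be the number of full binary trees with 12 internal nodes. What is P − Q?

Parenthesizations of m factors correspond to full binary trees with m leaves, counted by C_{m−1}; m = 15 gives C_14. So P = C_14 = 2674440.
Full binary trees with n internal nodes are counted by C_n; here n = 12. So Q = C_12 = 208012.
P − Q = 2674440 − 208012 = 2466428.

2466428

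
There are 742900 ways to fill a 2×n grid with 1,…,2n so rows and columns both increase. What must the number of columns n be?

13

Standard Young tableaux of shape 2×n are counted by C_n. Since C_13 = 742900, the index is 13.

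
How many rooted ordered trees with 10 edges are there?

16796

Rooted ordered trees with n edges are counted by C_n; here n = 10.
C_10 = 16796.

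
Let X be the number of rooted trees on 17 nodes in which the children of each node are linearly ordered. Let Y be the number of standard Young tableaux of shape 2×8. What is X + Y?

A rooted plane tree on 17 nodes has 16 edges, and such trees are counted by C_16. So X = C_16 = 35357670.
By the hook-length formula (or a Dyck-path bijection), SYT of shape 2×8 number C_8. So Y = C_8 = 1430.
X + Y = 35357670 + 1430 = 35359100.

35359100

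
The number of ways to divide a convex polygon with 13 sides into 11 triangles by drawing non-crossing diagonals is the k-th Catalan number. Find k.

11

Triangulations of a convex m-gon are counted by C_{m−2}; with m = 13 this is C_11.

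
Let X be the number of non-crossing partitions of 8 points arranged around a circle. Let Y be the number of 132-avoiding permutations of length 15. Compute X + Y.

Non-crossing partitions of an n-element set are counted by C_n; here n = 8. So X = C_8 = 1430.
Permutations of [n] avoiding any single length-3 pattern are counted by C_n; here n = 15. So Y = C_15 = 9694845.
X + Y = 1430 + 9694845 = 9696275.

9696275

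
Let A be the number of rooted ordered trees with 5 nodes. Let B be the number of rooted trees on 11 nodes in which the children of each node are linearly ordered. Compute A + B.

16810

A rooted plane tree on 5 nodes has 4 edges, and such trees are counted by C_4. So A = C_4 = 14.
A rooted plane tree on 11 nodes has 10 edges, and such trees are counted by C_10. So B = C_10 = 16796.
A + B = 14 + 16796 = 16810.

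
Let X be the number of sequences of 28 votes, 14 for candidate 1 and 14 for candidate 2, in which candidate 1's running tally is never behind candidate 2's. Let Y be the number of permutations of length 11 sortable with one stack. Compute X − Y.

2615654

Ballot sequences with n votes each where one side never trails are Dyck words, counted by C_n; here n = 14. So X = C_14 = 2674440.
Stack-sortable permutations are exactly the 231-avoiding ones, counted by C_n; here n = 11. So Y = C_11 = 58786.
X − Y = 2674440 − 58786 = 2615654.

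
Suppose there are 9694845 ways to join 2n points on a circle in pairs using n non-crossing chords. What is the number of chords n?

Non-crossing pairings of 2n points on a circle are counted by C_n; 9694845 = C_15.

15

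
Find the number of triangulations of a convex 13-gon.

58786

The number of triangulations of a 13-gon is the Catalan number C_11 (index = sides − 2).
C_11 = C(22,11)/12 = 705432/12 = 58786.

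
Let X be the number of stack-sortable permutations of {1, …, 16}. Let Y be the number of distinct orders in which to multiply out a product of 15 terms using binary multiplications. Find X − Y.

Stack-sortable permutations are exactly the 231-avoiding ones, counted by C_n; here n = 16. So X = C_16 = 35357670.
Parenthesizations of m factors correspond to full binary trees with m leaves, counted by C_{m−1}; m = 15 gives C_14. So Y = C_14 = 2674440.
X − Y = 35357670 − 2674440 = 32683230.

32683230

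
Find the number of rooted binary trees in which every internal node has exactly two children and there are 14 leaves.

742900

A full binary tree with L leaves has L−1 internal nodes and is counted by C_{L−1}; L = 14 gives C_13.
C_13 = C_12 · 2(2·12+1)/(12+2) = 208012 · 50/14 = 742900.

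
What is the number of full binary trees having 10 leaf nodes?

4862

A full binary tree with L leaves has L−1 internal nodes and is counted by C_{L−1}; L = 10 gives C_9.
C_9 = 4862.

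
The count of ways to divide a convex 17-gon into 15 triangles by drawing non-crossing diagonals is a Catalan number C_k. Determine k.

15

Triangulations of a convex m-gon are counted by C_{m−2}; with m = 17 this is C_15.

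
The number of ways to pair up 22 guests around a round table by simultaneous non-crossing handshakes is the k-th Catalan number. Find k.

Non-crossing handshake pairings of 2n people are counted by C_n; 22 people gives n = 11.

11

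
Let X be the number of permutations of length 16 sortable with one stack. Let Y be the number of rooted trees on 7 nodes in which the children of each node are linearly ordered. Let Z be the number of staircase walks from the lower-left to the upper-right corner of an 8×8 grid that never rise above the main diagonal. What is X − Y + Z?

By Knuth's characterisation, the stack-sortable permutations of length 16 are the 231-avoiders, numbering C_16. So X = C_16 = 35357670.
Rooted ordered (plane) trees on m nodes have m−1 edges and are counted by C_{m−1}; m = 7 gives C_6. So Y = C_6 = 132.
Monotone paths in an n×n grid that stay weakly below the diagonal are counted by C_n; here n = 8. So Z = C_8 = 1430.
X − Y + Z = 35357670 − 132 + 1430 = 35358968.

35358968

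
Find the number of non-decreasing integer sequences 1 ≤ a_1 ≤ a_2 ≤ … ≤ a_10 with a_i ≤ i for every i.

Such sub-staircase sequences of length n are counted by C_n; here n = 10.
C_10 = C(20,10)/11 = 184756/11 = 16796.

16796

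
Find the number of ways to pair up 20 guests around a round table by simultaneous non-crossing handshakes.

With 20 = 2·10 people, non-crossing handshake pairings are non-crossing perfect matchings on a circle, counted by C_10.
C_10 = C_9 · 2(2·9+1)/(9+2) = 4862 · 38/11 = 16796.

16796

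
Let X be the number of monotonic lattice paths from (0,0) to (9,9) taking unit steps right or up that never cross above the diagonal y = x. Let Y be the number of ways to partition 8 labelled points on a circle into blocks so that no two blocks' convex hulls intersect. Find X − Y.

3432

Monotone paths in an n×n grid that stay weakly below the diagonal are counted by C_n; here n = 9. So X = C_9 = 4862.
Non-crossing partitions of an n-element set are counted by C_n; here n = 8. So Y = C_8 = 1430.
X − Y = 4862 − 1430 = 3432.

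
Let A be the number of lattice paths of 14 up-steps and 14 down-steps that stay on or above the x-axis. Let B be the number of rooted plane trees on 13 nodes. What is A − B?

2466428

A Dyck path with 14 up-steps and 14 down-steps has semilength 14, so there are C_14 of them. So A = C_14 = 2674440.
A rooted plane tree on 13 nodes has 12 edges, and such trees are counted by C_12. So B = C_12 = 208012.
A − B = 2674440 − 208012 = 2466428.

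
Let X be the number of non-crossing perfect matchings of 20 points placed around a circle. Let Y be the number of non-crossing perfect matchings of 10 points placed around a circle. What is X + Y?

16838

Non-crossing perfect matchings of 2n points on a circle are counted by C_n; with 20 points, n = 10. So X = C_10 = 16796.
Non-crossing perfect matchings of 2n points on a circle are counted by C_n; with 10 points, n = 5. So Y = C_5 = 42.
X + Y = 16796 + 42 = 16838.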